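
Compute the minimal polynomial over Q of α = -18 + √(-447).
m_α(x) = x^2 + 36x + 771

From α + 18 = √(-447), squaring gives (α + 18)^2 = -447, i.e. α^2 + 36α + 324 = -447, so α^2 + 36α + 771 = 0. The discriminant of x^2 + 36x + 771 is (36)^2 - 4·(771) = 1296 - 3084 = -1788, and 4·(-447) is not a perfect square in Q since -447 is squarefree and ≠ 1. Hence x^2 + 36x + 771 is irreducible over Q and is the minimal polynomial of α.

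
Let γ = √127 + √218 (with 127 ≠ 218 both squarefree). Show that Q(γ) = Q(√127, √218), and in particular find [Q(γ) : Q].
[Q(γ) : Q] = 4 (equivalently, Q(γ) = Q(√127, √218))

Obviously Q(γ) ⊆ Q(√127, √218), and [Q(√127, √218):Q] = 4 (since 127, 218 are distinct squarefree integers > 1 with 27686 not a perfect square). To show equality we compute the minimal polynomial of γ. From γ = √127 + √218: γ^2 = 127 + 2√(27686) + 218 = 345 + 2√(27686), so γ^2 - 345 = 2√(27686); squaring, (γ^2 - 345)^2 = 4·27686, i.e. γ^4 - 690γ^2 + 119025 - 110744 = 0, i.e. γ^4 - 690γ^2 + 8281 = 0. So γ is a root of x^4 - 690x^2 + 8281. This polynomial is irreducible over Q: it has no rational root (each ±√127 ± √218 is irrational), and any factorization into two quadratics over Q would force √(27686) ∈ Q (pairing opposite roots) or √127, √218 ∈ Q (other pairings), all impossible. Hence [Q(γ):Q] = 4 = [Q(√127, √218):Q], so Q(γ) = Q(√127, √218).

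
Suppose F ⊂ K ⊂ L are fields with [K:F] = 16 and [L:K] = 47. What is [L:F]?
[L:F] = 752

The tower law says that for any tower of field extensions F ⊂ K ⊂ L with finite degrees, [L:F] = [L:K] · [K:F]. Here this gives [L:F] = 47 · 16 = 752.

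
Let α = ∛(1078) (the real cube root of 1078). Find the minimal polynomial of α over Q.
m_α(x) = x^3 - 1078

α satisfies α^3 = 1078, so x^3 - 1078 annihilates α. By the rational root test, a rational root p/q (in lowest terms) of x^3 - 1078 would satisfy p^3 = 1078 q^3, forcing q = 1 and p^3 = 1078; but 1078 is not a perfect cube, contradiction. A monic cubic over Q with no rational root is irreducible (any nontrivial factorization would include a linear factor). Hence x^3 - 1078 is the minimal polynomial of α, and in particular [Q(α):Q] = 3.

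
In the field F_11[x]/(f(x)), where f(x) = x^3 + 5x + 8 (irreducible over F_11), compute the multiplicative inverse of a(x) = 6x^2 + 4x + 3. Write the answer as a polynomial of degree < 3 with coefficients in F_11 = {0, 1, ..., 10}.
a(x)^(-1) ≡ 8x^2 + 10x (mod f(x))

Since f is irreducible over F_11, F_11[x]/(f) is a field and a(x) ≠ 0 has an inverse. Apply the extended Euclidean algorithm to f(x) and a(x) in F_11[x]: f(x) = (2x + 6)·a(x) + (8x + 1);  a(x) = (9x + 9)·(8x + 1) + (5). The last nonzero remainder is the constant 5 = gcd(f, a) in F_11. Back-substituting through the division chain expresses 5 = s(x)·a(x) + t(x)·f(x) with s(x) ≡ 7x^2 + 6x (mod f), so (7x^2 + 6x)·a(x) ≡ 5 (mod f). Multiplying by 5^(-1) ≡ 9 in F_11 gives a(x)^(-1) ≡ 9·(7x^2 + 6x) ≡ 8x^2 + 10x (mod f). Check: (6x^2 + 4x + 3)·(8x^2 + 10x) = 4x^4 + 4x^3 + 9x^2 + 8x ≡ 1 (mod x^3 + 5x + 8).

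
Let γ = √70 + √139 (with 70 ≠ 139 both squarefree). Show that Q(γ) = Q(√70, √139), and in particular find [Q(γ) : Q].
[Q(γ) : Q] = 4 (equivalently, Q(γ) = Q(√70, √139))

Obviously Q(γ) ⊆ Q(√70, √139), and [Q(√70, √139):Q] = 4 (since 70, 139 are distinct squarefree integers > 1 with 9730 not a perfect square). To show equality we compute the minimal polynomial of γ. From γ = √70 + √139: γ^2 = 70 + 2√(9730) + 139 = 209 + 2√(9730), so γ^2 - 209 = 2√(9730); squaring, (γ^2 - 209)^2 = 4·9730, i.e. γ^4 - 418γ^2 + 43681 - 38920 = 0, i.e. γ^4 - 418γ^2 + 4761 = 0. So γ is a root of x^4 - 418x^2 + 4761. This polynomial is irreducible over Q: it has no rational root (each ±√70 ± √139 is irrational), and any factorization into two quadratics over Q would force √(9730) ∈ Q (pairing opposite roots) or √70, √139 ∈ Q (other pairings), all impossible. Hence [Q(γ):Q] = 4 = [Q(√70, √139):Q], so Q(γ) = Q(√70, √139).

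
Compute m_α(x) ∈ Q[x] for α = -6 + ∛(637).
m_α(x) = x^3 + 18x^2 + 108x - 421

Set β = α + 6 = ∛(637), so β^3 = 637. Then (α + 6)^3 - 637 = 0, i.e. α is a root of g(x) = (x + 6)^3 - 637 = x^3 + 18x^2 + 108x - 421. Since g(x) = h(x + 6) where h(x) = x^3 - 637, and h is irreducible over Q (because 637 is not a perfect cube, so h has no rational root, and a monic cubic with no rational root is irreducible), g is also irreducible (irreducibility is preserved under the substitution x → x + 6). Hence m_α(x) = x^3 + 18x^2 + 108x - 421.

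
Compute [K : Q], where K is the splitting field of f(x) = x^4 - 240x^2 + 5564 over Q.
[K : Q] = 4

Solving the quadratic in x^2: x^2 = (240 ± √(240^2 - 4·5564))/2 = (240 ± √35344)/2 = (240 ± 188)/2, giving x^2 = 26 or x^2 = 214. So f(x) = (x^2 - 26)(x^2 - 214) and the roots of f are ±√26, ±√214. Hence the splitting field is K = Q(√26, √214). Since 26 and 214 are distinct squarefree integers > 1, their product 5564 is not a perfect square, so √214 ∉ Q(√26). By the tower law [K:Q] = [Q(√26,√214):Q(√26)] · [Q(√26):Q] = 2 · 2 = 4.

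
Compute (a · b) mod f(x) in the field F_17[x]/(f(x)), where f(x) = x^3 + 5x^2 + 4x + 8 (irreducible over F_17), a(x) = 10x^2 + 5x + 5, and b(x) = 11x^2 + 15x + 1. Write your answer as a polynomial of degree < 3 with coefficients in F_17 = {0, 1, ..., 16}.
a · b ≡ 14x^2 + 2x + 11 (mod f(x))

Multiply in F_17[x]: a(x)·b(x) = (10x^2 + 5x + 5)·(11x^2 + 15x + 1) = 8x^4 + x^3 + 4x^2 + 12x + 5. This has degree ≥ 3, so divide by f(x) over F_17: 8x^4 + x^3 + 4x^2 + 12x + 5 = (8x + 12)·(x^3 + 5x^2 + 4x + 8) + (14x^2 + 2x + 11). Hence a·b ≡ 14x^2 + 2x + 11 (mod f). (F_17[x]/(f) is a field with 17^3 = 4913 elements since f is irreducible of degree 3.)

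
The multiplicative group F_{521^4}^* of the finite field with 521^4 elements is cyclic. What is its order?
|F_{521^4}^*| = 73680216480

F_{521^4} has 521^4 = 73680216481 elements; its multiplicative group consists of all nonzero elements, so |F_{521^4}^*| = 73680216481 - 1 = 73680216480. (It is cyclic since any finite subgroup of the multiplicative group of a field is cyclic.)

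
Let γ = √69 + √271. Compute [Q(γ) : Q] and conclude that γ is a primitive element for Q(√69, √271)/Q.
[Q(γ) : Q] = 4 (equivalently, Q(γ) = Q(√69, √271))

Obviously Q(γ) ⊆ Q(√69, √271), and [Q(√69, √271):Q] = 4 (since 69, 271 are distinct squarefree integers > 1 with 18699 not a perfect square). To show equality we compute the minimal polynomial of γ. From γ = √69 + √271: γ^2 = 69 + 2√(18699) + 271 = 340 + 2√(18699), so γ^2 - 340 = 2√(18699); squaring, (γ^2 - 340)^2 = 4·18699, i.e. γ^4 - 680γ^2 + 115600 - 74796 = 0, i.e. γ^4 - 680γ^2 + 40804 = 0. So γ is a root of x^4 - 680x^2 + 40804. This polynomial is irreducible over Q: it has no rational root (each ±√69 ± √271 is irrational), and any factorization into two quadratics over Q would force √(18699) ∈ Q (pairing opposite roots) or √69, √271 ∈ Q (other pairings), all impossible. Hence [Q(γ):Q] = 4 = [Q(√69, √271):Q], so Q(γ) = Q(√69, √271).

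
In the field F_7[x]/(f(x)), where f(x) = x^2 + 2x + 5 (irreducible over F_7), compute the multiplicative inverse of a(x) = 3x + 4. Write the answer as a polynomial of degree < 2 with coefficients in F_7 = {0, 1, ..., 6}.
a(x)^(-1) ≡ 2x + 6 (mod f(x))

Since f is irreducible over F_7, F_7[x]/(f) is a field and a(x) ≠ 0 has an inverse. Apply the extended Euclidean algorithm to f(x) and a(x) in F_7[x]: f(x) = (5x + 1)·a(x) + (1). The last nonzero remainder is the constant 1 = gcd(f, a) in F_7. Back-substituting through the division chain expresses 1 = s(x)·a(x) + t(x)·f(x) with s(x) ≡ 2x + 6 (mod f), so a(x)^(-1) ≡ s(x) = 2x + 6 (mod f). Check: (3x + 4)·(2x + 6) = 6x^2 + 5x + 3 ≡ 1 (mod x^2 + 2x + 5).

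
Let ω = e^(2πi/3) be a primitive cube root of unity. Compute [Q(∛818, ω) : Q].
[Q(∛818, ω) : Q] = 6

[Q(∛818):Q] = 3 (min poly x^3 - 818, irreducible since 818 is not a perfect cube). [Q(ω):Q] = 2 (min poly x^2 + x + 1). Since Q(∛818) ⊂ R and ω ∉ R, we have ω ∉ Q(∛818), so x^2 + x + 1 remains irreducible over Q(∛818) and [Q(∛818, ω) : Q(∛818)] = 2. By the tower law, [Q(∛818, ω) : Q] = 3 · 2 = 6. (In fact Q(∛818, ω) is the splitting field of x^3 - 818 over Q.)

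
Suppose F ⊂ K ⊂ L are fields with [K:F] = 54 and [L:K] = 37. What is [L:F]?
[L:F] = 1998

The tower law says that for any tower of field extensions F ⊂ K ⊂ L with finite degrees, [L:F] = [L:K] · [K:F]. Here this gives [L:F] = 37 · 54 = 1998.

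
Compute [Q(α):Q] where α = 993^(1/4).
[Q(α):Q] = 4

α is a root of x^4 - 993. By Eisenstein's criterion at the prime p = 3 (which divides the constant term 993 but p^2 = 9 does not, since 993 is squarefree), x^4 - 993 is irreducible over Q. Hence [Q(α):Q] = 4.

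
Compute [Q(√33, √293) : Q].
[Q(√33, √293) : Q] = 4

[Q(√33):Q] = 2 (min poly x^2 - 33, irreducible since 33 is squarefree > 1). For the top step, suppose √293 ∈ Q(√33), say √293 = c + d√33 with c, d ∈ Q. Squaring: 293 = c^2 + 33d^2 + 2cd√33. Since √33 ∉ Q this forces 2cd = 0. If d = 0 then √293 = c ∈ Q, contradicting 293 squarefree > 1. If c = 0 then 293 = 33d^2, so 33·293 = (33d)^2 is a perfect square in Q — but 33·293 = 9669 is not a perfect square (since 33 and 293 are distinct squarefree integers). Contradiction. Hence √293 ∉ Q(√33), so x^2 - 293 stays irreducible over Q(√33) and [Q(√33, √293) : Q(√33)] = 2. By the tower law, [Q(√33, √293) : Q] = 2 · 2 = 4.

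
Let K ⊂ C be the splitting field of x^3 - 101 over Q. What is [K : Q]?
[K : Q] = 6

The roots of x^3 - 101 are ∛101, ω∛101, ω^2∛101 where ω = e^(2πi/3) is a primitive cube root of unity, so K = Q(∛101, ω). Now [Q(∛101):Q] = 3 (since 101 is not a perfect cube, x^3 - 101 is irreducible) and [Q(ω):Q] = 2. Both 2 and 3 divide [K:Q], and [K:Q] ≤ 3·2 = 6, so [K:Q] = 6. (Equivalently: Q(∛101) ⊂ R but ω ∉ R, so [K : Q(∛101)] = 2.)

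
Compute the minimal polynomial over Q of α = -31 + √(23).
m_α(x) = x^2 + 62x + 938

From α + 31 = √(23), squaring gives (α + 31)^2 = 23, i.e. α^2 + 62α + 961 = 23, so α^2 + 62α + 938 = 0. The discriminant of x^2 + 62x + 938 is (62)^2 - 4·(938) = 3844 - 3752 = 92, and 4·(23) is not a perfect square in Q since 23 is squarefree and ≠ 1. Hence x^2 + 62x + 938 is irreducible over Q and is the minimal polynomial of α.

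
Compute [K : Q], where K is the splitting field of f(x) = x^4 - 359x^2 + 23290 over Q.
[K : Q] = 4

Solving the quadratic in x^2: x^2 = (359 ± √(359^2 - 4·23290))/2 = (359 ± √35721)/2 = (359 ± 189)/2, giving x^2 = 85 or x^2 = 274. So f(x) = (x^2 - 85)(x^2 - 274) and the roots of f are ±√85, ±√274. Hence the splitting field is K = Q(√85, √274). Since 85 and 274 are distinct squarefree integers > 1, their product 23290 is not a perfect square, so √274 ∉ Q(√85). By the tower law [K:Q] = [Q(√85,√274):Q(√85)] · [Q(√85):Q] = 2 · 2 = 4.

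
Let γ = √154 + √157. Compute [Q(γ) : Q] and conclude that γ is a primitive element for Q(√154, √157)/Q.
[Q(γ) : Q] = 4 (equivalently, Q(γ) = Q(√154, √157))

Obviously Q(γ) ⊆ Q(√154, √157), and [Q(√154, √157):Q] = 4 (since 154, 157 are distinct squarefree integers > 1 with 24178 not a perfect square). To show equality we compute the minimal polynomial of γ. From γ = √154 + √157: γ^2 = 154 + 2√(24178) + 157 = 311 + 2√(24178), so γ^2 - 311 = 2√(24178); squaring, (γ^2 - 311)^2 = 4·24178, i.e. γ^4 - 622γ^2 + 96721 - 96712 = 0, i.e. γ^4 - 622γ^2 + 9 = 0. So γ is a root of x^4 - 622x^2 + 9. This polynomial is irreducible over Q: it has no rational root (each ±√154 ± √157 is irrational), and any factorization into two quadratics over Q would force √(24178) ∈ Q (pairing opposite roots) or √154, √157 ∈ Q (other pairings), all impossible. Hence [Q(γ):Q] = 4 = [Q(√154, √157):Q], so Q(γ) = Q(√154, √157).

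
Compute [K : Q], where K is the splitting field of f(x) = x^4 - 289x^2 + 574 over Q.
[K : Q] = 4

Solving the quadratic in x^2: x^2 = (289 ± √(289^2 - 4·574))/2 = (289 ± √81225)/2 = (289 ± 285)/2, giving x^2 = 2 or x^2 = 287. So f(x) = (x^2 - 2)(x^2 - 287) and the roots of f are ±√2, ±√287. Hence the splitting field is K = Q(√2, √287). Since 2 and 287 are distinct squarefree integers > 1, their product 574 is not a perfect square, so √287 ∉ Q(√2). By the tower law [K:Q] = [Q(√2,√287):Q(√2)] · [Q(√2):Q] = 2 · 2 = 4.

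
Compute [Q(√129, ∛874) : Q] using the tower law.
[Q(√129, ∛874) : Q] = 6

Let L = Q(√129, ∛874). Since Q(√129) ⊂ L and [Q(√129):Q] = 2, the tower law gives 2 | [L:Q]. Likewise Q(∛874) ⊂ L with [Q(∛874):Q] = 3 (because 874 is not a perfect cube), so 3 | [L:Q]. As gcd(2,3) = 1, [L:Q] is divisible by 6. Conversely L is generated over Q by √129 and ∛874, so [L:Q] ≤ 2·3 = 6. Therefore [Q(√129, ∛874) : Q] = 6.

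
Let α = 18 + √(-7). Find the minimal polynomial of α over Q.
m_α(x) = x^2 - 36x + 331

From α - 18 = √(-7), squaring gives (α - 18)^2 = -7, i.e. α^2 - 36α + 324 = -7, so α^2 - 36α + 331 = 0. The discriminant of x^2 - 36x + 331 is (-36)^2 - 4·(331) = 1296 - 1324 = -28, and 4·(-7) is not a perfect square in Q since -7 is squarefree and ≠ 1. Hence x^2 - 36x + 331 is irreducible over Q and is the minimal polynomial of α.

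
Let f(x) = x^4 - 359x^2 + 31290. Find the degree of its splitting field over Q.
[K : Q] = 4

Solving the quadratic in x^2: x^2 = (359 ± √(359^2 - 4·31290))/2 = (359 ± √3721)/2 = (359 ± 61)/2, giving x^2 = 149 or x^2 = 210. So f(x) = (x^2 - 149)(x^2 - 210) and the roots of f are ±√149, ±√210. Hence the splitting field is K = Q(√149, √210). Since 149 and 210 are distinct squarefree integers > 1, their product 31290 is not a perfect square, so √210 ∉ Q(√149). By the tower law [K:Q] = [Q(√149,√210):Q(√149)] · [Q(√149):Q] = 2 · 2 = 4.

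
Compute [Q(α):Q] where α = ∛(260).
[Q(α):Q] = 3

The minimal polynomial of α is x^3 - 260, irreducible over Q since 260 is not a perfect cube (so x^3 - 260 has no rational root). Hence [Q(α):Q] = deg(m_α) = 3.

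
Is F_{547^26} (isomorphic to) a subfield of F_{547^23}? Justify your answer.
No: F_{547^26} is not a subfield of F_{547^23}

F_{p^m} embeds in F_{p^n} iff m | n. Here 26 ∤ 23 (since 23 = 0·26 + 23 with remainder 23 ≠ 0), so F_{547^26} is not a subfield of F_{547^23}. Equivalently: if it were, the tower law would give 26 = [F_{547^26}:F_547] dividing [F_{547^23}:F_547] = 23, contradiction.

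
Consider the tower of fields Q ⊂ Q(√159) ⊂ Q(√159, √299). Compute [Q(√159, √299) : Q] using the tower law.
[Q(√159, √299) : Q] = 4

[Q(√159):Q] = 2 (min poly x^2 - 159, irreducible since 159 is squarefree > 1). For the top step, suppose √299 ∈ Q(√159), say √299 = c + d√159 with c, d ∈ Q. Squaring: 299 = c^2 + 159d^2 + 2cd√159. Since √159 ∉ Q this forces 2cd = 0. If d = 0 then √299 = c ∈ Q, contradicting 299 squarefree > 1. If c = 0 then 299 = 159d^2, so 159·299 = (159d)^2 is a perfect square in Q — but 159·299 = 47541 is not a perfect square (since 159 and 299 are distinct squarefree integers). Contradiction. Hence √299 ∉ Q(√159), so x^2 - 299 stays irreducible over Q(√159) and [Q(√159, √299) : Q(√159)] = 2. By the tower law, [Q(√159, √299) : Q] = 2 · 2 = 4.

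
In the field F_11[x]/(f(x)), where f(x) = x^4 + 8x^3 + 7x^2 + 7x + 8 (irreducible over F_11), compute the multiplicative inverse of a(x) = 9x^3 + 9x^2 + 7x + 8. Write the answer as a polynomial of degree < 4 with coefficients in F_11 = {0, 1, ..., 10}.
a(x)^(-1) ≡ x^3 + 2x^2 + 8x + 5 (mod f(x))

Since f is irreducible over F_11, F_11[x]/(f) is a field and a(x) ≠ 0 has an inverse. Apply the extended Euclidean algorithm to f(x) and a(x) in F_11[x]: f(x) = (5x + 2)·a(x) + (9x^2 + 8x + 3);  a(x) = (x + 5)·(9x^2 + 8x + 3) + (8x + 4);  (9x^2 + 8x + 3) = (8x + 8)·(8x + 4) + (4). The last nonzero remainder is the constant 4 = gcd(f, a) in F_11. Back-substituting through the division chain expresses 4 = s(x)·a(x) + t(x)·f(x) with s(x) ≡ 4x^3 + 8x^2 + 10x + 9 (mod f), so (4x^3 + 8x^2 + 10x + 9)·a(x) ≡ 4 (mod f). Multiplying by 4^(-1) ≡ 3 in F_11 gives a(x)^(-1) ≡ 3·(4x^3 + 8x^2 + 10x + 9) ≡ x^3 + 2x^2 + 8x + 5 (mod f). Check: (9x^3 + 9x^2 + 7x + 8)·(x^3 + 2x^2 + 8x + 5) = 9x^6 + 5x^5 + 9x^4 + 7x^3 + 7x^2 + 7 ≡ 1 (mod x^4 + 8x^3 + 7x^2 + 7x + 8).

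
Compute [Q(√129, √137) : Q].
[Q(√129, √137) : Q] = 4

[Q(√129):Q] = 2 (min poly x^2 - 129, irreducible since 129 is squarefree > 1). For the top step, suppose √137 ∈ Q(√129), say √137 = c + d√129 with c, d ∈ Q. Squaring: 137 = c^2 + 129d^2 + 2cd√129. Since √129 ∉ Q this forces 2cd = 0. If d = 0 then √137 = c ∈ Q, contradicting 137 squarefree > 1. If c = 0 then 137 = 129d^2, so 129·137 = (129d)^2 is a perfect square in Q — but 129·137 = 17673 is not a perfect square (since 129 and 137 are distinct squarefree integers). Contradiction. Hence √137 ∉ Q(√129), so x^2 - 137 stays irreducible over Q(√129) and [Q(√129, √137) : Q(√129)] = 2. By the tower law, [Q(√129, √137) : Q] = 2 · 2 = 4.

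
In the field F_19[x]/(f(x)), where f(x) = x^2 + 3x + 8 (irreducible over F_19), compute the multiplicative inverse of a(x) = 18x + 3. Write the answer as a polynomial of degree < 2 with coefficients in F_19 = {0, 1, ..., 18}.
a(x)^(-1) ≡ 11x + 9 (mod f(x))

Since f is irreducible over F_19, F_19[x]/(f) is a field and a(x) ≠ 0 has an inverse. Apply the extended Euclidean algorithm to f(x) and a(x) in F_19[x]: f(x) = (18x + 13)·a(x) + (7). The last nonzero remainder is the constant 7 = gcd(f, a) in F_19. Back-substituting through the division chain expresses 7 = s(x)·a(x) + t(x)·f(x) with s(x) ≡ x + 6 (mod f), so (x + 6)·a(x) ≡ 7 (mod f). Multiplying by 7^(-1) ≡ 11 in F_19 gives a(x)^(-1) ≡ 11·(x + 6) ≡ 11x + 9 (mod f). Check: (18x + 3)·(11x + 9) = 8x^2 + 5x + 8 ≡ 1 (mod x^2 + 3x + 8).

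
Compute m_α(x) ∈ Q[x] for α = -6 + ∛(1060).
m_α(x) = x^3 + 18x^2 + 108x - 844

Set β = α + 6 = ∛(1060), so β^3 = 1060. Then (α + 6)^3 - 1060 = 0, i.e. α is a root of g(x) = (x + 6)^3 - 1060 = x^3 + 18x^2 + 108x - 844. Since g(x) = h(x + 6) where h(x) = x^3 - 1060, and h is irreducible over Q (because 1060 is not a perfect cube, so h has no rational root, and a monic cubic with no rational root is irreducible), g is also irreducible (irreducibility is preserved under the substitution x → x + 6). Hence m_α(x) = x^3 + 18x^2 + 108x - 844.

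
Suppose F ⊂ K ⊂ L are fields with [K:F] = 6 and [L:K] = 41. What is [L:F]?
[L:F] = 246

The tower law says that for any tower of field extensions F ⊂ K ⊂ L with finite degrees, [L:F] = [L:K] · [K:F]. Here this gives [L:F] = 41 · 6 = 246.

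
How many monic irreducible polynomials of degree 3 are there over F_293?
There are 8384488 monic irreducible polynomials of degree 3 over F_293

Each element of F_{293^3} that lies in no proper subfield is a root of exactly one monic irreducible of degree 3 over F_293, and each such polynomial has 3 distinct roots in F_{293^3}. By Möbius inversion the count is N_293(3) = (1/3) Σ_{d|3} μ(3/d) · 293^d = (1/3)(μ(3)·293^1 + μ(1)·293^3) = 25153464/3 = 8384488.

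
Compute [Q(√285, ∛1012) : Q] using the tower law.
[Q(√285, ∛1012) : Q] = 6

Let L = Q(√285, ∛1012). Since Q(√285) ⊂ L and [Q(√285):Q] = 2, the tower law gives 2 | [L:Q]. Likewise Q(∛1012) ⊂ L with [Q(∛1012):Q] = 3 (because 1012 is not a perfect cube), so 3 | [L:Q]. As gcd(2,3) = 1, [L:Q] is divisible by 6. Conversely L is generated over Q by √285 and ∛1012, so [L:Q] ≤ 2·3 = 6. Therefore [Q(√285, ∛1012) : Q] = 6.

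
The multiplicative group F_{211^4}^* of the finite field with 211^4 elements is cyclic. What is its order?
|F_{211^4}^*| = 1982119440

F_{211^4} has 211^4 = 1982119441 elements; its multiplicative group consists of all nonzero elements, so |F_{211^4}^*| = 1982119441 - 1 = 1982119440. (It is cyclic since any finite subgroup of the multiplicative group of a field is cyclic.)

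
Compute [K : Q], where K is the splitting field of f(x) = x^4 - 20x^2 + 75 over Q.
[K : Q] = 4

Solving the quadratic in x^2: x^2 = (20 ± √(20^2 - 4·75))/2 = (20 ± √100)/2 = (20 ± 10)/2, giving x^2 = 5 or x^2 = 15. So f(x) = (x^2 - 5)(x^2 - 15) and the roots of f are ±√5, ±√15. Hence the splitting field is K = Q(√5, √15). Since 5 and 15 are distinct squarefree integers > 1, their product 75 is not a perfect square, so √15 ∉ Q(√5). By the tower law [K:Q] = [Q(√5,√15):Q(√5)] · [Q(√5):Q] = 2 · 2 = 4.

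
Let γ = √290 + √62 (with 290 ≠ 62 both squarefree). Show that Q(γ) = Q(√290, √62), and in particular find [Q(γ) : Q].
[Q(γ) : Q] = 4 (equivalently, Q(γ) = Q(√290, √62))

Obviously Q(γ) ⊆ Q(√290, √62), and [Q(√290, √62):Q] = 4 (since 290, 62 are distinct squarefree integers > 1 with 17980 not a perfect square). To show equality we compute the minimal polynomial of γ. From γ = √290 + √62: γ^2 = 290 + 2√(17980) + 62 = 352 + 2√(17980), so γ^2 - 352 = 2√(17980); squaring, (γ^2 - 352)^2 = 4·17980, i.e. γ^4 - 704γ^2 + 123904 - 71920 = 0, i.e. γ^4 - 704γ^2 + 51984 = 0. So γ is a root of x^4 - 704x^2 + 51984. This polynomial is irreducible over Q: it has no rational root (each ±√290 ± √62 is irrational), and any factorization into two quadratics over Q would force √(17980) ∈ Q (pairing opposite roots) or √290, √62 ∈ Q (other pairings), all impossible. Hence [Q(γ):Q] = 4 = [Q(√290, √62):Q], so Q(γ) = Q(√290, √62).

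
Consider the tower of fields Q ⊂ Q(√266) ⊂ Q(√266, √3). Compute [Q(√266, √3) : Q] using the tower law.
[Q(√266, √3) : Q] = 4

[Q(√266):Q] = 2 (min poly x^2 - 266, irreducible since 266 is squarefree > 1). For the top step, suppose √3 ∈ Q(√266), say √3 = c + d√266 with c, d ∈ Q. Squaring: 3 = c^2 + 266d^2 + 2cd√266. Since √266 ∉ Q this forces 2cd = 0. If d = 0 then √3 = c ∈ Q, contradicting 3 squarefree > 1. If c = 0 then 3 = 266d^2, so 266·3 = (266d)^2 is a perfect square in Q — but 266·3 = 798 is not a perfect square (since 266 and 3 are distinct squarefree integers). Contradiction. Hence √3 ∉ Q(√266), so x^2 - 3 stays irreducible over Q(√266) and [Q(√266, √3) : Q(√266)] = 2. By the tower law, [Q(√266, √3) : Q] = 2 · 2 = 4.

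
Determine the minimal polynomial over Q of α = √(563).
m_α(x) = x^2 - 563

α satisfies α^2 - 563 = 0, so x^2 - 563 annihilates α. Since d = 563 is squarefree and ≠ 1, it is not a perfect square in Q, so x^2 - 563 has no rational root and is therefore irreducible over Q (a degree-2 polynomial over a field is irreducible iff it has no root). Hence m_α(x) = x^2 - 563.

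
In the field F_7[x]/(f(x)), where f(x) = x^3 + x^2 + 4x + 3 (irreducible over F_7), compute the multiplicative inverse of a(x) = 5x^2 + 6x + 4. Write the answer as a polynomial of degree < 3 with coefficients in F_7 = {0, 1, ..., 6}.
a(x)^(-1) ≡ 3x^2 + 6 (mod f(x))

Since f is irreducible over F_7, F_7[x]/(f) is a field and a(x) ≠ 0 has an inverse. Apply the extended Euclidean algorithm to f(x) and a(x) in F_7[x]: f(x) = (3x + 5)·a(x) + (4x + 4);  a(x) = (3x + 2)·(4x + 4) + (3). The last nonzero remainder is the constant 3 = gcd(f, a) in F_7. Back-substituting through the division chain expresses 3 = s(x)·a(x) + t(x)·f(x) with s(x) ≡ 2x^2 + 4 (mod f), so (2x^2 + 4)·a(x) ≡ 3 (mod f). Multiplying by 3^(-1) ≡ 5 in F_7 gives a(x)^(-1) ≡ 5·(2x^2 + 4) ≡ 3x^2 + 6 (mod f). Check: (5x^2 + 6x + 4)·(3x^2 + 6) = x^4 + 4x^3 + x + 3 ≡ 1 (mod x^3 + x^2 + 4x + 3).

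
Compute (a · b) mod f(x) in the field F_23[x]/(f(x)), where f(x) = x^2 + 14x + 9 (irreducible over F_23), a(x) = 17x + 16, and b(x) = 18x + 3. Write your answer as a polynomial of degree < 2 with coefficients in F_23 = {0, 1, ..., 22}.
a · b ≡ 11x + 8 (mod f(x))

Multiply in F_23[x]: a(x)·b(x) = (17x + 16)·(18x + 3) = 7x^2 + 17x + 2. This has degree ≥ 2, so divide by f(x) over F_23: 7x^2 + 17x + 2 = (7)·(x^2 + 14x + 9) + (11x + 8). Hence a·b ≡ 11x + 8 (mod f). (F_23[x]/(f) is a field with 23^2 = 529 elements since f is irreducible of degree 2.)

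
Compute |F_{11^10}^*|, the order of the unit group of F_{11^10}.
|F_{11^10}^*| = 25937424600

F_{11^10} has 11^10 = 25937424601 elements; its multiplicative group consists of all nonzero elements, so |F_{11^10}^*| = 25937424601 - 1 = 25937424600. (It is cyclic since any finite subgroup of the multiplicative group of a field is cyclic.)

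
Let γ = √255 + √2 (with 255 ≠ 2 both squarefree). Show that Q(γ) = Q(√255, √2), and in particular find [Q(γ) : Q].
[Q(γ) : Q] = 4 (equivalently, Q(γ) = Q(√255, √2))

Obviously Q(γ) ⊆ Q(√255, √2), and [Q(√255, √2):Q] = 4 (since 255, 2 are distinct squarefree integers > 1 with 510 not a perfect square). To show equality we compute the minimal polynomial of γ. From γ = √255 + √2: γ^2 = 255 + 2√(510) + 2 = 257 + 2√(510), so γ^2 - 257 = 2√(510); squaring, (γ^2 - 257)^2 = 4·510, i.e. γ^4 - 514γ^2 + 66049 - 2040 = 0, i.e. γ^4 - 514γ^2 + 64009 = 0. So γ is a root of x^4 - 514x^2 + 64009. This polynomial is irreducible over Q: it has no rational root (each ±√255 ± √2 is irrational), and any factorization into two quadratics over Q would force √(510) ∈ Q (pairing opposite roots) or √255, √2 ∈ Q (other pairings), all impossible. Hence [Q(γ):Q] = 4 = [Q(√255, √2):Q], so Q(γ) = Q(√255, √2).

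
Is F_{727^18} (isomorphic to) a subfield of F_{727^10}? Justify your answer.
No: F_{727^18} is not a subfield of F_{727^10}

F_{p^m} embeds in F_{p^n} iff m | n. Here 18 ∤ 10 (since 10 = 0·18 + 10 with remainder 10 ≠ 0), so F_{727^18} is not a subfield of F_{727^10}. Equivalently: if it were, the tower law would give 18 = [F_{727^18}:F_727] dividing [F_{727^10}:F_727] = 10, contradiction.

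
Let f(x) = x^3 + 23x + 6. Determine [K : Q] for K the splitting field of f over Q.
[K : Q] = 6

By the rational root test, any rational root of the monic integer polynomial f(x) = x^3 + 23x + 6 must be an integer dividing the constant term 6, i.e. one of ±{1, 2, 3, 6}. Evaluating: f(1) = 30, f(-1) = -18, f(2) = 60, f(-2) = -48, f(3) = 102, f(-3) = -90, f(6) = 360, f(-6) = -348; none is 0, so f has no rational root and is therefore irreducible over Q (a cubic with no linear factor over a field is irreducible). For an irreducible cubic, the Galois group is A_3 or S_3 according as the discriminant disc(f) = -4a^3 - 27b^2 = -4·(23)^3 - 27·(6)^2 = -49640 is or is not a square in Q. Here disc(f) = -49640 is not a perfect square in Q, so the Galois group of f over Q is not contained in A_3 and must be all of S_3. The splitting field has degree |S_3| = 6 over Q, so [K : Q] = 6.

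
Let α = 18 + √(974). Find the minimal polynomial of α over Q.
m_α(x) = x^2 - 36x - 650

From α - 18 = √(974), squaring gives (α - 18)^2 = 974, i.e. α^2 - 36α + 324 = 974, so α^2 - 36α - 650 = 0. The discriminant of x^2 - 36x - 650 is (-36)^2 - 4·(-650) = 1296 + 2600 = 3896, and 4·(974) is not a perfect square in Q since 974 is squarefree and ≠ 1. Hence x^2 - 36x - 650 is irreducible over Q and is the minimal polynomial of α.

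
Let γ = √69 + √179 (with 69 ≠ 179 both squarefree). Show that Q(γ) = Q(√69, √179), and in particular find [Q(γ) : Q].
[Q(γ) : Q] = 4 (equivalently, Q(γ) = Q(√69, √179))

Obviously Q(γ) ⊆ Q(√69, √179), and [Q(√69, √179):Q] = 4 (since 69, 179 are distinct squarefree integers > 1 with 12351 not a perfect square). To show equality we compute the minimal polynomial of γ. From γ = √69 + √179: γ^2 = 69 + 2√(12351) + 179 = 248 + 2√(12351), so γ^2 - 248 = 2√(12351); squaring, (γ^2 - 248)^2 = 4·12351, i.e. γ^4 - 496γ^2 + 61504 - 49404 = 0, i.e. γ^4 - 496γ^2 + 12100 = 0. So γ is a root of x^4 - 496x^2 + 12100. This polynomial is irreducible over Q: it has no rational root (each ±√69 ± √179 is irrational), and any factorization into two quadratics over Q would force √(12351) ∈ Q (pairing opposite roots) or √69, √179 ∈ Q (other pairings), all impossible. Hence [Q(γ):Q] = 4 = [Q(√69, √179):Q], so Q(γ) = Q(√69, √179).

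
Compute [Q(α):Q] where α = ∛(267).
[Q(α):Q] = 3

The minimal polynomial of α is x^3 - 267, irreducible over Q since 267 is not a perfect cube (so x^3 - 267 has no rational root). Hence [Q(α):Q] = deg(m_α) = 3.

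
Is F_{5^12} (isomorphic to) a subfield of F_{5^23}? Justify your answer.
No: F_{5^12} is not a subfield of F_{5^23}

F_{p^m} embeds in F_{p^n} iff m | n. Here 12 ∤ 23 (since 23 = 1·12 + 11 with remainder 11 ≠ 0), so F_{5^12} is not a subfield of F_{5^23}. Equivalently: if it were, the tower law would give 12 = [F_{5^12}:F_5] dividing [F_{5^23}:F_5] = 23, contradiction.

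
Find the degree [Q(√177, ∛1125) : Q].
[Q(√177, ∛1125) : Q] = 6

Let L = Q(√177, ∛1125). Since Q(√177) ⊂ L and [Q(√177):Q] = 2, the tower law gives 2 | [L:Q]. Likewise Q(∛1125) ⊂ L with [Q(∛1125):Q] = 3 (because 1125 is not a perfect cube), so 3 | [L:Q]. As gcd(2,3) = 1, [L:Q] is divisible by 6. Conversely L is generated over Q by √177 and ∛1125, so [L:Q] ≤ 2·3 = 6. Therefore [Q(√177, ∛1125) : Q] = 6.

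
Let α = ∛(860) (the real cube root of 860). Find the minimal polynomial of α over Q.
m_α(x) = x^3 - 860

α satisfies α^3 = 860, so x^3 - 860 annihilates α. By the rational root test, a rational root p/q (in lowest terms) of x^3 - 860 would satisfy p^3 = 860 q^3, forcing q = 1 and p^3 = 860; but 860 is not a perfect cube, contradiction. A monic cubic over Q with no rational root is irreducible (any nontrivial factorization would include a linear factor). Hence x^3 - 860 is the minimal polynomial of α, and in particular [Q(α):Q] = 3.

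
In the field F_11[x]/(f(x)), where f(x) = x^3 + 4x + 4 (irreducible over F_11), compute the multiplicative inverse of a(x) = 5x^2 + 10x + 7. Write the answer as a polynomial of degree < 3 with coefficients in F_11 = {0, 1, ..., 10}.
a(x)^(-1) ≡ 10x + 2 (mod f(x))

Since f is irreducible over F_11, F_11[x]/(f) is a field and a(x) ≠ 0 has an inverse. Apply the extended Euclidean algorithm to f(x) and a(x) in F_11[x]: f(x) = (9x + 4)·a(x) + (9). The last nonzero remainder is the constant 9 = gcd(f, a) in F_11. Back-substituting through the division chain expresses 9 = s(x)·a(x) + t(x)·f(x) with s(x) ≡ 2x + 7 (mod f), so (2x + 7)·a(x) ≡ 9 (mod f). Multiplying by 9^(-1) ≡ 5 in F_11 gives a(x)^(-1) ≡ 5·(2x + 7) ≡ 10x + 2 (mod f). Check: (5x^2 + 10x + 7)·(10x + 2) = 6x^3 + 2x + 3 ≡ 1 (mod x^3 + 4x + 4).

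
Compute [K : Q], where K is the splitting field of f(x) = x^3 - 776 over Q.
[K : Q] = 6

The roots of x^3 - 776 are ∛776, ω∛776, ω^2∛776 where ω = e^(2πi/3) is a primitive cube root of unity, so K = Q(∛776, ω). Now [Q(∛776):Q] = 3 (since 776 is not a perfect cube, x^3 - 776 is irreducible) and [Q(ω):Q] = 2. Both 2 and 3 divide [K:Q], and [K:Q] ≤ 3·2 = 6, so [K:Q] = 6. (Equivalently: Q(∛776) ⊂ R but ω ∉ R, so [K : Q(∛776)] = 2.)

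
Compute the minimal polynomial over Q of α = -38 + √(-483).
m_α(x) = x^2 + 76x + 1927

From α + 38 = √(-483), squaring gives (α + 38)^2 = -483, i.e. α^2 + 76α + 1444 = -483, so α^2 + 76α + 1927 = 0. The discriminant of x^2 + 76x + 1927 is (76)^2 - 4·(1927) = 5776 - 7708 = -1932, and 4·(-483) is not a perfect square in Q since -483 is squarefree and ≠ 1. Hence x^2 + 76x + 1927 is irreducible over Q and is the minimal polynomial of α.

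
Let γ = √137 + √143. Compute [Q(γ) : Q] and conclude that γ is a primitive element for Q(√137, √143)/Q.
[Q(γ) : Q] = 4 (equivalently, Q(γ) = Q(√137, √143))

Obviously Q(γ) ⊆ Q(√137, √143), and [Q(√137, √143):Q] = 4 (since 137, 143 are distinct squarefree integers > 1 with 19591 not a perfect square). To show equality we compute the minimal polynomial of γ. From γ = √137 + √143: γ^2 = 137 + 2√(19591) + 143 = 280 + 2√(19591), so γ^2 - 280 = 2√(19591); squaring, (γ^2 - 280)^2 = 4·19591, i.e. γ^4 - 560γ^2 + 78400 - 78364 = 0, i.e. γ^4 - 560γ^2 + 36 = 0. So γ is a root of x^4 - 560x^2 + 36. This polynomial is irreducible over Q: it has no rational root (each ±√137 ± √143 is irrational), and any factorization into two quadratics over Q would force √(19591) ∈ Q (pairing opposite roots) or √137, √143 ∈ Q (other pairings), all impossible. Hence [Q(γ):Q] = 4 = [Q(√137, √143):Q], so Q(γ) = Q(√137, √143).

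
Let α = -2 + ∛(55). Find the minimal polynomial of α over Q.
m_α(x) = x^3 + 6x^2 + 12x - 47

Set β = α + 2 = ∛(55), so β^3 = 55. Then (α + 2)^3 - 55 = 0, i.e. α is a root of g(x) = (x + 2)^3 - 55 = x^3 + 6x^2 + 12x - 47. Since g(x) = h(x + 2) where h(x) = x^3 - 55, and h is irreducible over Q (because 55 is not a perfect cube, so h has no rational root, and a monic cubic with no rational root is irreducible), g is also irreducible (irreducibility is preserved under the substitution x → x + 2). Hence m_α(x) = x^3 + 6x^2 + 12x - 47.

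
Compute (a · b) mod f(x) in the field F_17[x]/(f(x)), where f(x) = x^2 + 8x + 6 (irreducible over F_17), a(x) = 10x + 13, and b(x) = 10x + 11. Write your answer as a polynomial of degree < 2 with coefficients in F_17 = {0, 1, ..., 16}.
a · b ≡ x + 2 (mod f(x))

Multiply in F_17[x]: a(x)·b(x) = (10x + 13)·(10x + 11) = 15x^2 + 2x + 7. This has degree ≥ 2, so divide by f(x) over F_17: 15x^2 + 2x + 7 = (15)·(x^2 + 8x + 6) + (x + 2). Hence a·b ≡ x + 2 (mod f). (F_17[x]/(f) is a field with 17^2 = 289 elements since f is irreducible of degree 2.)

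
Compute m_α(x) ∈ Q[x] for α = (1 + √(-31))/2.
m_α(x) = x^2 - x + 8

From 2α - 1 = √(-31), squaring gives (2α - 1)^2 = -31, i.e. 4α^2 - 4α + 1 = -31, so α^2 - α + (1 + 31)/4 = 0. Since -31 ≡ 1 (mod 4), (1 + 31)/4 = 8 ∈ Z. The polynomial x^2 - x + 8 has discriminant 1 - 4·(8) = -31, which is not a perfect square in Q (d = -31 is squarefree and ≠ 1), so x^2 - x + 8 is irreducible over Q. It is the minimal polynomial of α.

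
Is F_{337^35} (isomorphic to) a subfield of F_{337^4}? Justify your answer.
No: F_{337^35} is not a subfield of F_{337^4}

F_{p^m} embeds in F_{p^n} iff m | n. Here 35 ∤ 4 (since 4 = 0·35 + 4 with remainder 4 ≠ 0), so F_{337^35} is not a subfield of F_{337^4}. Equivalently: if it were, the tower law would give 35 = [F_{337^35}:F_337] dividing [F_{337^4}:F_337] = 4, contradiction.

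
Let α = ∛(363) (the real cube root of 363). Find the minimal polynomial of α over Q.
m_α(x) = x^3 - 363

α satisfies α^3 = 363, so x^3 - 363 annihilates α. By the rational root test, a rational root p/q (in lowest terms) of x^3 - 363 would satisfy p^3 = 363 q^3, forcing q = 1 and p^3 = 363; but 363 is not a perfect cube, contradiction. A monic cubic over Q with no rational root is irreducible (any nontrivial factorization would include a linear factor). Hence x^3 - 363 is the minimal polynomial of α, and in particular [Q(α):Q] = 3.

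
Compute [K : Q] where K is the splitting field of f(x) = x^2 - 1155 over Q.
[K : Q] = 2

f(x) = x^2 - 1155 factors as (x - √1155)(x + √1155). The splitting field is K = Q(√1155). Since 1155 is squarefree and > 1, it is not a perfect square, so x^2 - 1155 is irreducible over Q and [Q(√1155) : Q] = 2. Hence [K : Q] = 2.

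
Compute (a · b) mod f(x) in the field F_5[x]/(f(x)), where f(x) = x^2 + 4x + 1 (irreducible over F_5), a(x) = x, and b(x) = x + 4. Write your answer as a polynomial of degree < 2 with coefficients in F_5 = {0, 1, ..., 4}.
a · b ≡ 4 (mod f(x))

Multiply in F_5[x]: a(x)·b(x) = (x)·(x + 4) = x^2 + 4x. This has degree ≥ 2, so divide by f(x) over F_5: x^2 + 4x = (1)·(x^2 + 4x + 1) + (4). Hence a·b ≡ 4 (mod f). (F_5[x]/(f) is a field with 5^2 = 25 elements since f is irreducible of degree 2.)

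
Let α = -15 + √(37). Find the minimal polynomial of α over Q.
m_α(x) = x^2 + 30x + 188

From α + 15 = √(37), squaring gives (α + 15)^2 = 37, i.e. α^2 + 30α + 225 = 37, so α^2 + 30α + 188 = 0. The discriminant of x^2 + 30x + 188 is (30)^2 - 4·(188) = 900 - 752 = 148, and 4·(37) is not a perfect square in Q since 37 is squarefree and ≠ 1. Hence x^2 + 30x + 188 is irreducible over Q and is the minimal polynomial of α.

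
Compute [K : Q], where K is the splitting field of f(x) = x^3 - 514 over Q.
[K : Q] = 6

The roots of x^3 - 514 are ∛514, ω∛514, ω^2∛514 where ω = e^(2πi/3) is a primitive cube root of unity, so K = Q(∛514, ω). Now [Q(∛514):Q] = 3 (since 514 is not a perfect cube, x^3 - 514 is irreducible) and [Q(ω):Q] = 2. Both 2 and 3 divide [K:Q], and [K:Q] ≤ 3·2 = 6, so [K:Q] = 6. (Equivalently: Q(∛514) ⊂ R but ω ∉ R, so [K : Q(∛514)] = 2.)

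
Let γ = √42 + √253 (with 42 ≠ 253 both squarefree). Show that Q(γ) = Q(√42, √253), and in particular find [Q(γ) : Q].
[Q(γ) : Q] = 4 (equivalently, Q(γ) = Q(√42, √253))

Obviously Q(γ) ⊆ Q(√42, √253), and [Q(√42, √253):Q] = 4 (since 42, 253 are distinct squarefree integers > 1 with 10626 not a perfect square). To show equality we compute the minimal polynomial of γ. From γ = √42 + √253: γ^2 = 42 + 2√(10626) + 253 = 295 + 2√(10626), so γ^2 - 295 = 2√(10626); squaring, (γ^2 - 295)^2 = 4·10626, i.e. γ^4 - 590γ^2 + 87025 - 42504 = 0, i.e. γ^4 - 590γ^2 + 44521 = 0. So γ is a root of x^4 - 590x^2 + 44521. This polynomial is irreducible over Q: it has no rational root (each ±√42 ± √253 is irrational), and any factorization into two quadratics over Q would force √(10626) ∈ Q (pairing opposite roots) or √42, √253 ∈ Q (other pairings), all impossible. Hence [Q(γ):Q] = 4 = [Q(√42, √253):Q], so Q(γ) = Q(√42, √253).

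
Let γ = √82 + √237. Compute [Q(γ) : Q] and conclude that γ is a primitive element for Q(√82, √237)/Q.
[Q(γ) : Q] = 4 (equivalently, Q(γ) = Q(√82, √237))

Obviously Q(γ) ⊆ Q(√82, √237), and [Q(√82, √237):Q] = 4 (since 82, 237 are distinct squarefree integers > 1 with 19434 not a perfect square). To show equality we compute the minimal polynomial of γ. From γ = √82 + √237: γ^2 = 82 + 2√(19434) + 237 = 319 + 2√(19434), so γ^2 - 319 = 2√(19434); squaring, (γ^2 - 319)^2 = 4·19434, i.e. γ^4 - 638γ^2 + 101761 - 77736 = 0, i.e. γ^4 - 638γ^2 + 24025 = 0. So γ is a root of x^4 - 638x^2 + 24025. This polynomial is irreducible over Q: it has no rational root (each ±√82 ± √237 is irrational), and any factorization into two quadratics over Q would force √(19434) ∈ Q (pairing opposite roots) or √82, √237 ∈ Q (other pairings), all impossible. Hence [Q(γ):Q] = 4 = [Q(√82, √237):Q], so Q(γ) = Q(√82, √237).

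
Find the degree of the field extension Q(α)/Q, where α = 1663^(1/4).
[Q(α):Q] = 4

α is a root of x^4 - 1663. By Eisenstein's criterion at the prime p = 1663 (which divides the constant term 1663 but p^2 = 2765569 does not, since 1663 is squarefree), x^4 - 1663 is irreducible over Q. Hence [Q(α):Q] = 4.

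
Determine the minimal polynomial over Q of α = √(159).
m_α(x) = x^2 - 159

α satisfies α^2 - 159 = 0, so x^2 - 159 annihilates α. Since d = 159 is squarefree and ≠ 1, it is not a perfect square in Q, so x^2 - 159 has no rational root and is therefore irreducible over Q (a degree-2 polynomial over a field is irreducible iff it has no root). Hence m_α(x) = x^2 - 159.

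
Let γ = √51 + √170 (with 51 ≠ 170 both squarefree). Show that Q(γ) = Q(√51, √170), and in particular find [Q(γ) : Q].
[Q(γ) : Q] = 4 (equivalently, Q(γ) = Q(√51, √170))

Obviously Q(γ) ⊆ Q(√51, √170), and [Q(√51, √170):Q] = 4 (since 51, 170 are distinct squarefree integers > 1 with 8670 not a perfect square). To show equality we compute the minimal polynomial of γ. From γ = √51 + √170: γ^2 = 51 + 2√(8670) + 170 = 221 + 2√(8670), so γ^2 - 221 = 2√(8670); squaring, (γ^2 - 221)^2 = 4·8670, i.e. γ^4 - 442γ^2 + 48841 - 34680 = 0, i.e. γ^4 - 442γ^2 + 14161 = 0. So γ is a root of x^4 - 442x^2 + 14161. This polynomial is irreducible over Q: it has no rational root (each ±√51 ± √170 is irrational), and any factorization into two quadratics over Q would force √(8670) ∈ Q (pairing opposite roots) or √51, √170 ∈ Q (other pairings), all impossible. Hence [Q(γ):Q] = 4 = [Q(√51, √170):Q], so Q(γ) = Q(√51, √170).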